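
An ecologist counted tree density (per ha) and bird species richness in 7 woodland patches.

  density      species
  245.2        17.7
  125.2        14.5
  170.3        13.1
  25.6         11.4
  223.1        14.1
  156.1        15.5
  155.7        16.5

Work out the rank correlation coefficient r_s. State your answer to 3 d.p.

Rank density: 7, 2, 5, 1, 6, 4, 3
Rank species: 7, 4, 2, 1, 3, 5, 6
d = rank(density) − rank(species): 0, -2, 3, 0, 3, -1, -3; Σd² = 32
ρ = 1 − 6Σd² / [n(n²−1)] = 1 − 6×32 / (7×48) = 1 − 192/336 ≈ 0.429

0.429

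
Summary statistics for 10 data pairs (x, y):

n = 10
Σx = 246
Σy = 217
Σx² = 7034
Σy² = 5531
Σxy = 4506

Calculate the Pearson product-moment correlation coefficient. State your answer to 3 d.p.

-0.926

r = (nΣxy − ΣxΣy) / √[(nΣx² − (Σx)²)(nΣy² − (Σy)²)]
Numerator: 10×4506 − 246×217 = -8322
Denominator: √[(70340 − 60516)(55310 − 47089)] = √[9824 × 8221] = 8986.8295
r = -8322 / 8986.8295 ≈ -0.926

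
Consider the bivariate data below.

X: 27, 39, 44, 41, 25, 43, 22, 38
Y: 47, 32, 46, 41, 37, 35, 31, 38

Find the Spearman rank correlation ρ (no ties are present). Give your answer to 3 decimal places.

Rank X: 3, 5, 8, 6, 2, 7, 1, 4
Rank Y: 8, 2, 7, 6, 4, 3, 1, 5
d = rank(X) − rank(Y): -5, 3, 1, 0, -2, 4, 0, -1; Σd² = 56
ρ = 1 − 6Σd² / [n(n²−1)] = 1 − 6×56 / (8×63) = 1 − 336/504 ≈ 0.333

0.333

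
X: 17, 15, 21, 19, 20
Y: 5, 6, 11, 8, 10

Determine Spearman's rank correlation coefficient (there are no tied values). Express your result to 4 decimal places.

0.9000

Rank X: 2, 1, 5, 3, 4
Rank Y: 1, 2, 5, 3, 4
d = rank(X) − rank(Y): 1, -1, 0, 0, 0; Σd² = 2
ρ = 1 − 6Σd² / [n(n²−1)] = 1 − 6×2 / (5×24) = 1 − 12/120 ≈ 0.9000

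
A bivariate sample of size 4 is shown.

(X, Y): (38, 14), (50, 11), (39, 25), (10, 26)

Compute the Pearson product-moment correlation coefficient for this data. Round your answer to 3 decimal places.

-0.734

n = 4, ΣX = 137, ΣY = 76, ΣX² = 5565, ΣY² = 1618, ΣXY = 2317
nΣXY − ΣXΣY = 9268 − 10412 = -1144
nΣX² − (ΣX)² = 22260 − 18769 = 3491; nΣY² − (ΣY)² = 6472 − 5776 = 696
r = -1144 / √(3491 × 696) = -1144 / 1558.7610 ≈ -0.734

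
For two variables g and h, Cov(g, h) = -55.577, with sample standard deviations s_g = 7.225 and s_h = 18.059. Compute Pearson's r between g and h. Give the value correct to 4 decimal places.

-0.4260

r = Cov(g,h) / (s_g · s_h) = -55.577 / (7.225 × 18.059)
  = -55.577 / 130.4763 ≈ -0.4260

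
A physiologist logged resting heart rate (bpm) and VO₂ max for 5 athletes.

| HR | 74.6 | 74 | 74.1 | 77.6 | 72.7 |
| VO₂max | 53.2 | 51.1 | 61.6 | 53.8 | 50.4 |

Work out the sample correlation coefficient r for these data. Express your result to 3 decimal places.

0.129

n = 5, Σx = 373, Σy = 270.1, Σx² = 27839.02, Σy² = 14670.61, Σxy = 20153.64
nΣxy − ΣxΣy = 100768.2 − 100747.3 = 20.9
nΣx² − (Σx)² = 139195.1 − 139129 = 66.1; nΣy² − (Σy)² = 73353.05 − 72954.01 = 399.04
r = 20.9 / √(66.1 × 399.04) = 20.9 / 162.4086 ≈ 0.129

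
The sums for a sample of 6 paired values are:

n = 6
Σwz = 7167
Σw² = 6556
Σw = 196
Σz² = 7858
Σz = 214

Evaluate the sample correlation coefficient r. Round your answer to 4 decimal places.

r = (nΣwz − ΣwΣz) / √[(nΣw² − (Σw)²)(nΣz² − (Σz)²)]
Numerator: 6×7167 − 196×214 = 1058
Denominator: √[(39336 − 38416)(47148 − 45796)] = √[920 × 1352] = 1115.2758
r = 1058 / 1115.2758 ≈ 0.9486

0.9486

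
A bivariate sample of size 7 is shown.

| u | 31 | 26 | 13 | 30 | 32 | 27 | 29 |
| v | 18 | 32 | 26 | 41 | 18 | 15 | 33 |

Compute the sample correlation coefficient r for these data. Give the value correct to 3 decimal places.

n = 7, Σu = 188, Σv = 183, Σu² = 5300, Σv² = 5343, Σuv = 4896
nΣuv − ΣuΣv = 34272 − 34404 = -132
nΣu² − (Σu)² = 37100 − 35344 = 1756; nΣv² − (Σv)² = 37401 − 33489 = 3912
r = -132 / √(1756 × 3912) = -132 / 2620.9678 ≈ -0.050

-0.050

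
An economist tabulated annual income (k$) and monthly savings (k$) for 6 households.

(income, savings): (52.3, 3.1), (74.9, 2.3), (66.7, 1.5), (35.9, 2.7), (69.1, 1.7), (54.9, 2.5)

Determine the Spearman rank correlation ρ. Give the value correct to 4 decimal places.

-0.7143

Rank income: 2, 6, 4, 1, 5, 3
Rank savings: 6, 3, 1, 5, 2, 4
d = rank(income) − rank(savings): -4, 3, 3, -4, 3, -1; Σd² = 60
ρ = 1 − 6Σd² / [n(n²−1)] = 1 − 6×60 / (6×35) = 1 − 360/210 ≈ -0.7143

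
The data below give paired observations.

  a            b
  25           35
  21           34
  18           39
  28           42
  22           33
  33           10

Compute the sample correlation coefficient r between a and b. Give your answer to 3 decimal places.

-0.670

n = 6, Σa = 147, Σb = 193, Σa² = 3747, Σb² = 6855, Σab = 4523
nΣab − ΣaΣb = 27138 − 28371 = -1233
nΣa² − (Σa)² = 22482 − 21609 = 873; nΣb² − (Σb)² = 41130 − 37249 = 3881
r = -1233 / √(873 × 3881) = -1233 / 1840.6828 ≈ -0.670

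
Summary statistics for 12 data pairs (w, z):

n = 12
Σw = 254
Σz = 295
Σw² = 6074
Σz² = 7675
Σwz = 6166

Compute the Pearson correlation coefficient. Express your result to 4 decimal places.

r = (nΣwz − ΣwΣz) / √[(nΣw² − (Σw)²)(nΣz² − (Σz)²)]
Numerator: 12×6166 − 254×295 = -938
Denominator: √[(72888 − 64516)(92100 − 87025)] = √[8372 × 5075] = 6518.2743
r = -938 / 6518.2743 ≈ -0.1439

-0.1439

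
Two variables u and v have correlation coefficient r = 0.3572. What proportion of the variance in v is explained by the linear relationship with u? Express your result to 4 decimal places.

0.1276

r² = (0.3572)² = 0.1276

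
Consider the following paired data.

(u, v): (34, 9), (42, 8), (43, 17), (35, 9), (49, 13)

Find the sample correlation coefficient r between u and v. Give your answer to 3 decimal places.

0.551

n = 5, Σu = 203, Σv = 56, Σu² = 8395, Σv² = 684, Σuv = 2325
nΣuv − ΣuΣv = 11625 − 11368 = 257
nΣu² − (Σu)² = 41975 − 41209 = 766; nΣv² − (Σv)² = 3420 − 3136 = 284
r = 257 / √(766 × 284) = 257 / 466.4161 ≈ 0.551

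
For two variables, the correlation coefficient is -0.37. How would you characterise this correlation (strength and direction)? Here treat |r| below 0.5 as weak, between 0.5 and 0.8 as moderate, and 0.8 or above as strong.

r = -0.37 < 0 so the relationship is negative.
|r| = 0.37, which falls in the weak range.

weak negative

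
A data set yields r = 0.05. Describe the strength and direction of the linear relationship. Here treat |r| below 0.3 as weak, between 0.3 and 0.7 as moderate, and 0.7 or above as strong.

r = 0.05 > 0 so the relationship is positive.
|r| = 0.05, which falls in the weak range.

weak positive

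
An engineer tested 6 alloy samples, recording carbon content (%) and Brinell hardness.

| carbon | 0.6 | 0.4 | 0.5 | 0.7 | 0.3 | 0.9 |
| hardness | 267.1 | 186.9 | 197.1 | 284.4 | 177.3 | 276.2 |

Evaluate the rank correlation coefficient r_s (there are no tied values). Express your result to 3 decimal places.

0.943

Rank carbon: 4, 2, 3, 5, 1, 6
Rank hardness: 4, 2, 3, 6, 1, 5
d = rank(carbon) − rank(hardness): 0, 0, 0, -1, 0, 1; Σd² = 2
ρ = 1 − 6Σd² / [n(n²−1)] = 1 − 6×2 / (6×35) = 1 − 12/210 ≈ 0.943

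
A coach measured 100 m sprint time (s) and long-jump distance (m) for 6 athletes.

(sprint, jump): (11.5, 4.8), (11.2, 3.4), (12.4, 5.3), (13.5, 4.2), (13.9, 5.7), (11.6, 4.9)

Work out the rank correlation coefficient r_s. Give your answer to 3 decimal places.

Rank sprint: 2, 1, 4, 5, 6, 3
Rank jump: 3, 1, 5, 2, 6, 4
d = rank(sprint) − rank(jump): -1, 0, -1, 3, 0, -1; Σd² = 12
ρ = 1 − 6Σd² / [n(n²−1)] = 1 − 6×12 / (6×35) = 1 − 72/210 ≈ 0.657

0.657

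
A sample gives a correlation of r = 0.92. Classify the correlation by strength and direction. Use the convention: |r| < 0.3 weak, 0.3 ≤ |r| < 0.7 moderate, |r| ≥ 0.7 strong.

strong positive

r = 0.92 > 0 so the relationship is positive.
|r| = 0.92, which falls in the strong range.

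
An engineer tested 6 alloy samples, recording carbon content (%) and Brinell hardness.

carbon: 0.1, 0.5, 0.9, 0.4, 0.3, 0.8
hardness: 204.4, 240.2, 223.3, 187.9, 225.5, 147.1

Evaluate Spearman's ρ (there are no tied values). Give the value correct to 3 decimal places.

-0.086

Rank carbon: 1, 4, 6, 3, 2, 5
Rank hardness: 3, 6, 4, 2, 5, 1
d = rank(carbon) − rank(hardness): -2, -2, 2, 1, -3, 4; Σd² = 38
ρ = 1 − 6Σd² / [n(n²−1)] = 1 − 6×38 / (6×35) = 1 − 228/210 ≈ -0.086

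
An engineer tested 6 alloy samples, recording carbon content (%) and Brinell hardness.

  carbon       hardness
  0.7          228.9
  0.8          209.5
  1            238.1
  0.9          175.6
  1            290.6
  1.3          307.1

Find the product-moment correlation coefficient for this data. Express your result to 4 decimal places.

n = 6, Σx = 5.7, Σy = 1449.8, Σx² = 5.63, Σy² = 362571.2, Σxy = 1413.8
nΣxy − ΣxΣy = 8482.8 − 8263.86 = 218.94
nΣx² − (Σx)² = 33.78 − 32.49 = 1.29; nΣy² − (Σy)² = 2175427.2 − 2101920.04 = 73507.16
r = 218.94 / √(1.29 × 73507.16) = 218.94 / 307.9354 ≈ 0.7110

0.7110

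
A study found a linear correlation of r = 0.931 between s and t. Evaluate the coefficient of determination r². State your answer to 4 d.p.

0.8668

r² = (0.931)² = 0.8668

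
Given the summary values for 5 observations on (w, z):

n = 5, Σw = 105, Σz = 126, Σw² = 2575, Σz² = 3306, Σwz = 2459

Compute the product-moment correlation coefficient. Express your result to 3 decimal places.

r = (nΣwz − ΣwΣz) / √[(nΣw² − (Σw)²)(nΣz² − (Σz)²)]
Numerator: 5×2459 − 105×126 = -935
Denominator: √[(12875 − 11025)(16530 − 15876)] = √[1850 × 654] = 1099.9545
r = -935 / 1099.9545 ≈ -0.850

-0.850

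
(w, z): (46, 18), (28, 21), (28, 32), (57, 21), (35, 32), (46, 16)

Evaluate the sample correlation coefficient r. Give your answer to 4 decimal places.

n = 6, Σw = 240, Σz = 140, Σw² = 10274, Σz² = 3510, Σwz = 5365
nΣwz − ΣwΣz = 32190 − 33600 = -1410
nΣw² − (Σw)² = 61644 − 57600 = 4044; nΣz² − (Σz)² = 21060 − 19600 = 1460
r = -1410 / √(4044 × 1460) = -1410 / 2429.8642 ≈ -0.5803

-0.5803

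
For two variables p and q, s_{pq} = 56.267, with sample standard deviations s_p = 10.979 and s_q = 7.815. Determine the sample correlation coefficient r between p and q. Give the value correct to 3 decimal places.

r = Cov(p,q) / (s_p · s_q) = 56.267 / (10.979 × 7.815)
  = 56.267 / 85.8009 ≈ 0.656

0.656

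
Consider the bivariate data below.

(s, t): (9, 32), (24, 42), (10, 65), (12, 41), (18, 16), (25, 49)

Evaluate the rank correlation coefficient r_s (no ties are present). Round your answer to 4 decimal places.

Rank s: 1, 5, 2, 3, 4, 6
Rank t: 2, 4, 6, 3, 1, 5
d = rank(s) − rank(t): -1, 1, -4, 0, 3, 1; Σd² = 28
ρ = 1 − 6Σd² / [n(n²−1)] = 1 − 6×28 / (6×35) = 1 − 168/210 ≈ 0.2000

0.2000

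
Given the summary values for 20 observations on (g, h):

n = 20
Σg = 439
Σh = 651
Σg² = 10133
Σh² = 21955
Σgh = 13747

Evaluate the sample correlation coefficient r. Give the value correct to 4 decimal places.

-0.8798

r = (nΣgh − ΣgΣh) / √[(nΣg² − (Σg)²)(nΣh² − (Σh)²)]
Numerator: 20×13747 − 439×651 = -10849
Denominator: √[(202660 − 192721)(439100 − 423801)] = √[9939 × 15299] = 12331.1298
r = -10849 / 12331.1298 ≈ -0.8798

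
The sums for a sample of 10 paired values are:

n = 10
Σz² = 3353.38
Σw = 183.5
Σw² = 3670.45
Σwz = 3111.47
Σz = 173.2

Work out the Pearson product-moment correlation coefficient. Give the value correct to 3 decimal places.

-0.204

r = (nΣwz − ΣwΣz) / √[(nΣw² − (Σw)²)(nΣz² − (Σz)²)]
Numerator: 10×3111.47 − 183.5×173.2 = -667.5
Denominator: √[(36704.5 − 33672.25)(33533.8 − 29998.24)] = √[3032.25 × 3535.56] = 3274.2483
r = -667.5 / 3274.2483 ≈ -0.204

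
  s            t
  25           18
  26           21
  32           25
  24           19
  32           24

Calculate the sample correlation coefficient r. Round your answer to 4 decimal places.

n = 5, Σs = 139, Σt = 107, Σs² = 3925, Σt² = 2327, Σst = 3020
nΣst − ΣsΣt = 15100 − 14873 = 227
nΣs² − (Σs)² = 19625 − 19321 = 304; nΣt² − (Σt)² = 11635 − 11449 = 186
r = 227 / √(304 × 186) = 227 / 237.7898 ≈ 0.9546

0.9546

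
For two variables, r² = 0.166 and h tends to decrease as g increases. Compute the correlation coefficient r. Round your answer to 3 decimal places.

|r| = √0.166 = 0.407
The association is negative, so r = −0.407.

-0.407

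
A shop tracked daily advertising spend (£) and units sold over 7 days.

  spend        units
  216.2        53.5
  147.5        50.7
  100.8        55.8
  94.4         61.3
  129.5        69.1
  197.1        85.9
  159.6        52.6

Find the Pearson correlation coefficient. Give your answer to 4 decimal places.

n = 7, Σx = 1045.1, Σy = 428.9, Σx² = 168661.51, Σy² = 27224.45, Σxy = 64730.61
nΣxy − ΣxΣy = 453114.27 − 448243.39 = 4870.88
nΣx² − (Σx)² = 1180630.57 − 1092234.01 = 88396.56; nΣy² − (Σy)² = 190571.15 − 183955.21 = 6615.94
r = 4870.88 / √(88396.56 × 6615.94) = 4870.88 / 24183.1829 ≈ 0.2014

0.2014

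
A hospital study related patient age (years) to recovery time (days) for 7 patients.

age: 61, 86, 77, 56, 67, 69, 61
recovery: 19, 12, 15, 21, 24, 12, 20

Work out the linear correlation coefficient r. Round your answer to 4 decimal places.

-0.7017

n = 7, Σx = 477, Σy = 123, Σx² = 33153, Σy² = 2291, Σxy = 8178
nΣxy − ΣxΣy = 57246 − 58671 = -1425
nΣx² − (Σx)² = 232071 − 227529 = 4542; nΣy² − (Σy)² = 16037 − 15129 = 908
r = -1425 / √(4542 × 908) = -1425 / 2030.7969 ≈ -0.7017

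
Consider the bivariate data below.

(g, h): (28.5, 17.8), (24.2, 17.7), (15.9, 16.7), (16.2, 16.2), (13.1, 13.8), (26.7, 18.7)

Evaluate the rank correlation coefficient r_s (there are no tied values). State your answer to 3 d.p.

Rank g: 6, 4, 2, 3, 1, 5
Rank h: 5, 4, 3, 2, 1, 6
d = rank(g) − rank(h): 1, 0, -1, 1, 0, -1; Σd² = 4
ρ = 1 − 6Σd² / [n(n²−1)] = 1 − 6×4 / (6×35) = 1 − 24/210 ≈ 0.886

0.886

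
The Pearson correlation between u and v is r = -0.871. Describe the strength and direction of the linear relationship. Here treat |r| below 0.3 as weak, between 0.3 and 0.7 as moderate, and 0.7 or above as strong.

r = -0.871 < 0 so the relationship is negative.
|r| = 0.871, which falls in the strong range.

strong negative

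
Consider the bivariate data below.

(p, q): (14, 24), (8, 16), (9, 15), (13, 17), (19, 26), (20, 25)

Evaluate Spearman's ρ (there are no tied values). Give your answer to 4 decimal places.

0.8857

Rank p: 4, 1, 2, 3, 5, 6
Rank q: 4, 2, 1, 3, 6, 5
d = rank(p) − rank(q): 0, -1, 1, 0, -1, 1; Σd² = 4
ρ = 1 − 6Σd² / [n(n²−1)] = 1 − 6×4 / (6×35) = 1 − 24/210 ≈ 0.8857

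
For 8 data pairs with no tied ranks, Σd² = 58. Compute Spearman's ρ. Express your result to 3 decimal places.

0.310

ρ = 1 − 6Σd² / [n(n²−1)] = 1 − 6×58 / (8×63)
  = 1 − 348/504 = 1 − 0.6905 ≈ 0.310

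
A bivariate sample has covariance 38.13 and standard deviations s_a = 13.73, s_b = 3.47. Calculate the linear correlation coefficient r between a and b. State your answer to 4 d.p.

0.8003

r = Cov(a,b) / (s_a · s_b) = 38.13 / (13.73 × 3.47)
  = 38.13 / 47.6431 ≈ 0.8003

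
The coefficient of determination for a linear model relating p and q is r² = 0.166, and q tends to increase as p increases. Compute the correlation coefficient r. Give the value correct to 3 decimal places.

|r| = √0.166 = 0.407
The association is positive, so r = 0.407.

0.407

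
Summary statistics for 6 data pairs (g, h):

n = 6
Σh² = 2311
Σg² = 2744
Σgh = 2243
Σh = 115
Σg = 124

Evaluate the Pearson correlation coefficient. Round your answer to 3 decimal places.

r = (nΣgh − ΣgΣh) / √[(nΣg² − (Σg)²)(nΣh² − (Σh)²)]
Numerator: 6×2243 − 124×115 = -802
Denominator: √[(16464 − 15376)(13866 − 13225)] = √[1088 × 641] = 835.1096
r = -802 / 835.1096 ≈ -0.960

-0.960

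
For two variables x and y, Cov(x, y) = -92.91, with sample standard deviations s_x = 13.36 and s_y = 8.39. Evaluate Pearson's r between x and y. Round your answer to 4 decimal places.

-0.8289

r = Cov(x,y) / (s_x · s_y) = -92.91 / (13.36 × 8.39)
  = -92.91 / 112.0904 ≈ -0.8289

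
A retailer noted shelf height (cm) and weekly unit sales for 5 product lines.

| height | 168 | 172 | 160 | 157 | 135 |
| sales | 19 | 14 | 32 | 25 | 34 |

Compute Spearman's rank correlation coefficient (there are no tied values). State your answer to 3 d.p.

Rank height: 4, 5, 3, 2, 1
Rank sales: 2, 1, 4, 3, 5
d = rank(height) − rank(sales): 2, 4, -1, -1, -4; Σd² = 38
ρ = 1 − 6Σd² / [n(n²−1)] = 1 − 6×38 / (5×24) = 1 − 228/120 ≈ -0.900

-0.900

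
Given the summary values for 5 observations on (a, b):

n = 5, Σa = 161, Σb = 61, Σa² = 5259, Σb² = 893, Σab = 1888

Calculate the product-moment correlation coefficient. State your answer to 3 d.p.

r = (nΣab − ΣaΣb) / √[(nΣa² − (Σa)²)(nΣb² − (Σb)²)]
Numerator: 5×1888 − 161×61 = -381
Denominator: √[(26295 − 25921)(4465 − 3721)] = √[374 × 744] = 527.4998
r = -381 / 527.4998 ≈ -0.722

-0.722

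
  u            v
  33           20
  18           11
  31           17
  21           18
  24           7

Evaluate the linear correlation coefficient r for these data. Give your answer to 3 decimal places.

n = 5, Σu = 127, Σv = 73, Σu² = 3391, Σv² = 1183, Σuv = 1931
nΣuv − ΣuΣv = 9655 − 9271 = 384
nΣu² − (Σu)² = 16955 − 16129 = 826; nΣv² − (Σv)² = 5915 − 5329 = 586
r = 384 / √(826 × 586) = 384 / 695.7270 ≈ 0.552

0.552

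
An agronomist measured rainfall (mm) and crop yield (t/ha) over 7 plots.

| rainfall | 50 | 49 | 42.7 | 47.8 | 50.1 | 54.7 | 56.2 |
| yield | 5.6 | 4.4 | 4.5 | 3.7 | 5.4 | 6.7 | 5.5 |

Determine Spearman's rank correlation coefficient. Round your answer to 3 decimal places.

Rank rainfall: 4, 3, 1, 2, 5, 6, 7
Rank yield: 6, 2, 3, 1, 4, 7, 5
d = rank(rainfall) − rank(yield): -2, 1, -2, 1, 1, -1, 2; Σd² = 16
ρ = 1 − 6Σd² / [n(n²−1)] = 1 − 6×16 / (7×48) = 1 − 96/336 ≈ 0.714

0.714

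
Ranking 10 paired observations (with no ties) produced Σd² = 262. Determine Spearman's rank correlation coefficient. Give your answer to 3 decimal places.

-0.588

ρ = 1 − 6Σd² / [n(n²−1)] = 1 − 6×262 / (10×99)
  = 1 − 1572/990 = 1 − 1.5879 ≈ -0.588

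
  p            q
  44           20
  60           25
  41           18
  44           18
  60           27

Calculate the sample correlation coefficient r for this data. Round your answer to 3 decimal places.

n = 5, Σp = 249, Σq = 108, Σp² = 12753, Σq² = 2402, Σpq = 5530
nΣpq − ΣpΣq = 27650 − 26892 = 758
nΣp² − (Σp)² = 63765 − 62001 = 1764; nΣq² − (Σq)² = 12010 − 11664 = 346
r = 758 / √(1764 × 346) = 758 / 781.2452 ≈ 0.970

0.970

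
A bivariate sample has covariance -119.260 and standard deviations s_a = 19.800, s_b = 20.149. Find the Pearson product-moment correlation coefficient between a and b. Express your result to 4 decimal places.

r = Cov(a,b) / (s_a · s_b) = -119.260 / (19.800 × 20.149)
  = -119.260 / 398.9502 ≈ -0.2989

-0.2989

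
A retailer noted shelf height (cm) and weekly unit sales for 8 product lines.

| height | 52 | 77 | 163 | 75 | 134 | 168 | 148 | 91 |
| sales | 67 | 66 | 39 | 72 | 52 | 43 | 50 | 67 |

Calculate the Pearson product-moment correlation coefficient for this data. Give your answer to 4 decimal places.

n = 8, Σx = 908, Σy = 456, Σx² = 117192, Σy² = 27092, Σxy = 48012
nΣxy − ΣxΣy = 384096 − 414048 = -29952
nΣx² − (Σx)² = 937536 − 824464 = 113072; nΣy² − (Σy)² = 216736 − 207936 = 8800
r = -29952 / √(113072 × 8800) = -29952 / 31544.1532 ≈ -0.9495

-0.9495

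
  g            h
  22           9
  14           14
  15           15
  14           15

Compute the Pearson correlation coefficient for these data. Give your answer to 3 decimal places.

-0.969

n = 4, Σg = 65, Σh = 53, Σg² = 1101, Σh² = 727, Σgh = 829
nΣgh − ΣgΣh = 3316 − 3445 = -129
nΣg² − (Σg)² = 4404 − 4225 = 179; nΣh² − (Σh)² = 2908 − 2809 = 99
r = -129 / √(179 × 99) = -129 / 133.1202 ≈ -0.969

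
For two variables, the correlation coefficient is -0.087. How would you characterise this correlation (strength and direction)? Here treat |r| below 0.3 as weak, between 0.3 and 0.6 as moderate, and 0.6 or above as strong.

r = -0.087 < 0 so the relationship is negative.
|r| = 0.087, which falls in the weak range.

weak negative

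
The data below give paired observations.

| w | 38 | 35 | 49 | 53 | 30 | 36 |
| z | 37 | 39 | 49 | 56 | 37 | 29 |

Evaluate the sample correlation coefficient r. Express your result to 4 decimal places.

n = 6, Σw = 241, Σz = 247, Σw² = 10075, Σz² = 10637, Σwz = 10294
nΣwz − ΣwΣz = 61764 − 59527 = 2237
nΣw² − (Σw)² = 60450 − 58081 = 2369; nΣz² − (Σz)² = 63822 − 61009 = 2813
r = 2237 / √(2369 × 2813) = 2237 / 2581.4719 ≈ 0.8666

0.8666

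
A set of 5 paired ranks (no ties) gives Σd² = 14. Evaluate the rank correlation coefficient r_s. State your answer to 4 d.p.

ρ = 1 − 6Σd² / [n(n²−1)] = 1 − 6×14 / (5×24)
  = 1 − 84/120 = 1 − 0.70000 ≈ 0.3000

0.3000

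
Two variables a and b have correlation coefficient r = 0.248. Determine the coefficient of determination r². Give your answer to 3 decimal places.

0.062

r² = (0.248)² = 0.062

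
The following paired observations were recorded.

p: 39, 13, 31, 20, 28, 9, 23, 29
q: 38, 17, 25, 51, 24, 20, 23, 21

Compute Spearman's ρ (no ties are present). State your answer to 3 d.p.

0.548

Rank p: 8, 2, 7, 3, 5, 1, 4, 6
Rank q: 7, 1, 6, 8, 5, 2, 4, 3
d = rank(p) − rank(q): 1, 1, 1, -5, 0, -1, 0, 3; Σd² = 38
ρ = 1 − 6Σd² / [n(n²−1)] = 1 − 6×38 / (8×63) = 1 − 228/504 ≈ 0.548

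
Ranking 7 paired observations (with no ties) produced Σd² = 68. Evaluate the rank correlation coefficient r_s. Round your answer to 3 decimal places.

ρ = 1 − 6Σd² / [n(n²−1)] = 1 − 6×68 / (7×48)
  = 1 − 408/336 = 1 − 1.2143 ≈ -0.214

-0.214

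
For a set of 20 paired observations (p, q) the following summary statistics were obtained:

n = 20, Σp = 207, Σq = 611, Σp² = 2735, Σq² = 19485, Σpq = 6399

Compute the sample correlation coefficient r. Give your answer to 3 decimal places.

r = (nΣpq − ΣpΣq) / √[(nΣp² − (Σp)²)(nΣq² − (Σq)²)]
Numerator: 20×6399 − 207×611 = 1503
Denominator: √[(54700 − 42849)(389700 − 373321)] = √[11851 × 16379] = 13932.2478
r = 1503 / 13932.2478 ≈ 0.108

0.108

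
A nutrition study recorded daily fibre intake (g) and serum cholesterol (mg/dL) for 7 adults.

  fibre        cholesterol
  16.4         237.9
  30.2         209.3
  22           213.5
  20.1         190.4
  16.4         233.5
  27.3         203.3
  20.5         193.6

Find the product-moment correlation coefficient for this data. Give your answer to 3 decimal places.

n = 7, Σx = 152.9, Σy = 1481.5, Σx² = 3503.51, Σy² = 315571.41, Σxy = 32094.75
nΣxy − ΣxΣy = 224663.25 − 226521.35 = -1858.1
nΣx² − (Σx)² = 24524.57 − 23378.41 = 1146.16; nΣy² − (Σy)² = 2208999.87 − 2194842.25 = 14157.62
r = -1858.1 / √(1146.16 × 14157.62) = -1858.1 / 4028.2624 ≈ -0.461

-0.461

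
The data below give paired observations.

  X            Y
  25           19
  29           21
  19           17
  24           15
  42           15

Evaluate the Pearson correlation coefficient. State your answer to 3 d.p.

n = 5, ΣX = 139, ΣY = 87, ΣX² = 4167, ΣY² = 1541, ΣXY = 2397
nΣXY − ΣXΣY = 11985 − 12093 = -108
nΣX² − (ΣX)² = 20835 − 19321 = 1514; nΣY² − (ΣY)² = 7705 − 7569 = 136
r = -108 / √(1514 × 136) = -108 / 453.7665 ≈ -0.238

-0.238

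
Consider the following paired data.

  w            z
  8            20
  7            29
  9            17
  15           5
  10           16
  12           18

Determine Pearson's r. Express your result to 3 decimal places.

n = 6, Σw = 61, Σz = 105, Σw² = 663, Σz² = 2135, Σwz = 967
nΣwz − ΣwΣz = 5802 − 6405 = -603
nΣw² − (Σw)² = 3978 − 3721 = 257; nΣz² − (Σz)² = 12810 − 11025 = 1785
r = -603 / √(257 × 1785) = -603 / 677.3072 ≈ -0.890

-0.890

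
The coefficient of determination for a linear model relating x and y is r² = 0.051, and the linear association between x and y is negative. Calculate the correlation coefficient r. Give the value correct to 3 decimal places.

|r| = √0.051 = 0.226
The association is negative, so r = −0.226.

-0.226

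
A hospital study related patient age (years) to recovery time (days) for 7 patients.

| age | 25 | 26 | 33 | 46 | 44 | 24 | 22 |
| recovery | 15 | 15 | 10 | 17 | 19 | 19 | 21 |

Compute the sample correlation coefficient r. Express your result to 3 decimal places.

n = 7, Σx = 220, Σy = 116, Σx² = 7502, Σy² = 2002, Σxy = 3631
nΣxy − ΣxΣy = 25417 − 25520 = -103
nΣx² − (Σx)² = 52514 − 48400 = 4114; nΣy² − (Σy)² = 14014 − 13456 = 558
r = -103 / √(4114 × 558) = -103 / 1515.1277 ≈ -0.068

-0.068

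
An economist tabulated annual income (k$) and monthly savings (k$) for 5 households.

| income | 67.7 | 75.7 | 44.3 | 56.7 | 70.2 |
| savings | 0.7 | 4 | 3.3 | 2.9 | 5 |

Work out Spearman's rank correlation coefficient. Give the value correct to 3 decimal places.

0.500

Rank income: 3, 5, 1, 2, 4
Rank savings: 1, 4, 3, 2, 5
d = rank(income) − rank(savings): 2, 1, -2, 0, -1; Σd² = 10
ρ = 1 − 6Σd² / [n(n²−1)] = 1 − 6×10 / (5×24) = 1 − 60/120 ≈ 0.500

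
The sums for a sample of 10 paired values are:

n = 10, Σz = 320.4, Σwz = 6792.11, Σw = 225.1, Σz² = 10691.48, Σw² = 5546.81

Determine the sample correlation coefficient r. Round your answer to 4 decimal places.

-0.9293

r = (nΣwz − ΣwΣz) / √[(nΣw² − (Σw)²)(nΣz² − (Σz)²)]
Numerator: 10×6792.11 − 225.1×320.4 = -4200.94
Denominator: √[(55468.1 − 50670.01)(106914.8 − 102656.16)] = √[4798.09 × 4258.64] = 4520.3250
r = -4200.94 / 4520.3250 ≈ -0.9293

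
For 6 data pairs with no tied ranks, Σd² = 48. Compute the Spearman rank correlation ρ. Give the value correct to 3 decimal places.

-0.371

ρ = 1 − 6Σd² / [n(n²−1)] = 1 − 6×48 / (6×35)
  = 1 − 288/210 = 1 − 1.3714 ≈ -0.371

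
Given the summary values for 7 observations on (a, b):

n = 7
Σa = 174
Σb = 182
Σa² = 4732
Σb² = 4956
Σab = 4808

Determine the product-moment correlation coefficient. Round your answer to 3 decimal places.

0.941

r = (nΣab − ΣaΣb) / √[(nΣa² − (Σa)²)(nΣb² − (Σb)²)]
Numerator: 7×4808 − 174×182 = 1988
Denominator: √[(33124 − 30276)(34692 − 33124)] = √[2848 × 1568] = 2113.2118
r = 1988 / 2113.2118 ≈ 0.941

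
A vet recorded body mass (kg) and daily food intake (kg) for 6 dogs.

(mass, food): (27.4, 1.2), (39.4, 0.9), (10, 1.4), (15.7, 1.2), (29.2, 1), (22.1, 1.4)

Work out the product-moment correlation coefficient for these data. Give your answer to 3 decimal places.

n = 6, Σx = 143.8, Σy = 7.1, Σx² = 3990.66, Σy² = 8.61, Σxy = 161.32
nΣxy − ΣxΣy = 967.92 − 1020.98 = -53.06
nΣx² − (Σx)² = 23943.96 − 20678.44 = 3265.52; nΣy² − (Σy)² = 51.66 − 50.41 = 1.25
r = -53.06 / √(3265.52 × 1.25) = -53.06 / 63.8897 ≈ -0.830

-0.830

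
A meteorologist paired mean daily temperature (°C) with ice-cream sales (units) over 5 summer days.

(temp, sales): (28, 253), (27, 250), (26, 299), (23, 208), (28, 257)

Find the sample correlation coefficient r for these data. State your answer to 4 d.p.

n = 5, Σx = 132, Σy = 1267, Σx² = 3502, Σy² = 325223, Σxy = 33588
nΣxy − ΣxΣy = 167940 − 167244 = 696
nΣx² − (Σx)² = 17510 − 17424 = 86; nΣy² − (Σy)² = 1626115 − 1605289 = 20826
r = 696 / √(86 × 20826) = 696 / 1338.2959 ≈ 0.5201

0.5201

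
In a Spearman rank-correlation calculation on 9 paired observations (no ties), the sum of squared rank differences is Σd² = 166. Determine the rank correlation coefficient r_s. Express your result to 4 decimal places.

ρ = 1 − 6Σd² / [n(n²−1)] = 1 − 6×166 / (9×80)
  = 1 − 996/720 = 1 − 1.38333 ≈ -0.3833

-0.3833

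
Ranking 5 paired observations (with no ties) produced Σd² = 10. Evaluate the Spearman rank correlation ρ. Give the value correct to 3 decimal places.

ρ = 1 − 6Σd² / [n(n²−1)] = 1 − 6×10 / (5×24)
  = 1 − 60/120 = 1 − 0.5000 ≈ 0.500

0.500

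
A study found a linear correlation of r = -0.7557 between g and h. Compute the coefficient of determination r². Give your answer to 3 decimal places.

0.571

r² = (-0.7557)² = 0.571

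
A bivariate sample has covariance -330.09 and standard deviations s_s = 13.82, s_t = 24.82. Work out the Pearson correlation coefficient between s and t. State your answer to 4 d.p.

r = Cov(s,t) / (s_s · s_t) = -330.09 / (13.82 × 24.82)
  = -330.09 / 343.0124 ≈ -0.9623

-0.9623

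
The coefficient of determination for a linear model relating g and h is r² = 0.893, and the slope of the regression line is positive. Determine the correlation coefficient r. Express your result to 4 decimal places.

0.9450

|r| = √0.893 = 0.9450
The association is positive, so r = 0.9450.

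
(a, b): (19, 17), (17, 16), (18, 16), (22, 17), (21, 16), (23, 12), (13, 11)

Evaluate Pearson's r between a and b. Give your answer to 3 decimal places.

0.339

n = 7, Σa = 133, Σb = 105, Σa² = 2597, Σb² = 1611, Σab = 2012
nΣab − ΣaΣb = 14084 − 13965 = 119
nΣa² − (Σa)² = 18179 − 17689 = 490; nΣb² − (Σb)² = 11277 − 11025 = 252
r = 119 / √(490 × 252) = 119 / 351.3972 ≈ 0.339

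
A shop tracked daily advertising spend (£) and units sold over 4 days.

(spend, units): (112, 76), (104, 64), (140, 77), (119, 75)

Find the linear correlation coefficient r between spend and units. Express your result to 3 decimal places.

n = 4, Σx = 475, Σy = 292, Σx² = 57121, Σy² = 21426, Σxy = 34873
nΣxy − ΣxΣy = 139492 − 138700 = 792
nΣx² − (Σx)² = 228484 − 225625 = 2859; nΣy² − (Σy)² = 85704 − 85264 = 440
r = 792 / √(2859 × 440) = 792 / 1121.5882 ≈ 0.706

0.706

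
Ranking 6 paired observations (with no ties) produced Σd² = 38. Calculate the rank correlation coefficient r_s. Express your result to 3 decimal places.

-0.086

ρ = 1 − 6Σd² / [n(n²−1)] = 1 − 6×38 / (6×35)
  = 1 − 228/210 = 1 − 1.0857 ≈ -0.086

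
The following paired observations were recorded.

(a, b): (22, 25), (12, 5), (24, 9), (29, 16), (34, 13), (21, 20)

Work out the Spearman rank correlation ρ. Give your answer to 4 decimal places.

0.0857

Rank a: 3, 1, 4, 5, 6, 2
Rank b: 6, 1, 2, 4, 3, 5
d = rank(a) − rank(b): -3, 0, 2, 1, 3, -3; Σd² = 32
ρ = 1 − 6Σd² / [n(n²−1)] = 1 − 6×32 / (6×35) = 1 − 192/210 ≈ 0.0857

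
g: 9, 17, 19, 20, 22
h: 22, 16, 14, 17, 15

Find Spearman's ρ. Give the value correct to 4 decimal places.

Rank g: 1, 2, 3, 4, 5
Rank h: 5, 3, 1, 4, 2
d = rank(g) − rank(h): -4, -1, 2, 0, 3; Σd² = 30
ρ = 1 − 6Σd² / [n(n²−1)] = 1 − 6×30 / (5×24) = 1 − 180/120 ≈ -0.5000

-0.5000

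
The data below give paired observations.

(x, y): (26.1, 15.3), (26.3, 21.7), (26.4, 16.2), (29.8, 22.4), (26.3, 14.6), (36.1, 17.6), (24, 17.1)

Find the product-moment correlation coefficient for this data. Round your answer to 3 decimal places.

n = 7, Σx = 195, Σy = 124.9, Σx² = 5528.8, Σy² = 2284.51, Σxy = 3494.98
nΣxy − ΣxΣy = 24464.86 − 24355.5 = 109.36
nΣx² − (Σx)² = 38701.6 − 38025 = 676.6; nΣy² − (Σy)² = 15991.57 − 15600.01 = 391.56
r = 109.36 / √(676.6 × 391.56) = 109.36 / 514.7130 ≈ 0.212

0.212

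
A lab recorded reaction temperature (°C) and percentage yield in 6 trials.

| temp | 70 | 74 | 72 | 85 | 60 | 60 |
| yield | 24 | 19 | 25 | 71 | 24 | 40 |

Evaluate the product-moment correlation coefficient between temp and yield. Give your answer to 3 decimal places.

n = 6, Σx = 421, Σy = 203, Σx² = 29985, Σy² = 8779, Σxy = 14761
nΣxy − ΣxΣy = 88566 − 85463 = 3103
nΣx² − (Σx)² = 179910 − 177241 = 2669; nΣy² − (Σy)² = 52674 − 41209 = 11465
r = 3103 / √(2669 × 11465) = 3103 / 5531.7344 ≈ 0.561

0.561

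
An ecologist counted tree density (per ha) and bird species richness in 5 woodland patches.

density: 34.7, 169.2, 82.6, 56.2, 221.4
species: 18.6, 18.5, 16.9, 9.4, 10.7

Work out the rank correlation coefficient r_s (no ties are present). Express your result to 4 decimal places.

-0.3000

Rank density: 1, 4, 3, 2, 5
Rank species: 5, 4, 3, 1, 2
d = rank(density) − rank(species): -4, 0, 0, 1, 3; Σd² = 26
ρ = 1 − 6Σd² / [n(n²−1)] = 1 − 6×26 / (5×24) = 1 − 156/120 ≈ -0.3000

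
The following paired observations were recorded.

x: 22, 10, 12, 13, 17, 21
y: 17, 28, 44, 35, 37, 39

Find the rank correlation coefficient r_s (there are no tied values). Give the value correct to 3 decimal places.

Rank x: 6, 1, 2, 3, 4, 5
Rank y: 1, 2, 6, 3, 4, 5
d = rank(x) − rank(y): 5, -1, -4, 0, 0, 0; Σd² = 42
ρ = 1 − 6Σd² / [n(n²−1)] = 1 − 6×42 / (6×35) = 1 − 252/210 ≈ -0.200

-0.200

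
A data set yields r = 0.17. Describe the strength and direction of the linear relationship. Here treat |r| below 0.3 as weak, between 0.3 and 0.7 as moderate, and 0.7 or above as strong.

r = 0.17 > 0 so the relationship is positive.
|r| = 0.17, which falls in the weak range.

weak positive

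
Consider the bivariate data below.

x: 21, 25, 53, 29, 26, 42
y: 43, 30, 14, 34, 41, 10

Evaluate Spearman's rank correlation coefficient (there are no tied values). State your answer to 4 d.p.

Rank x: 1, 2, 6, 4, 3, 5
Rank y: 6, 3, 2, 4, 5, 1
d = rank(x) − rank(y): -5, -1, 4, 0, -2, 4; Σd² = 62
ρ = 1 − 6Σd² / [n(n²−1)] = 1 − 6×62 / (6×35) = 1 − 372/210 ≈ -0.7714

-0.7714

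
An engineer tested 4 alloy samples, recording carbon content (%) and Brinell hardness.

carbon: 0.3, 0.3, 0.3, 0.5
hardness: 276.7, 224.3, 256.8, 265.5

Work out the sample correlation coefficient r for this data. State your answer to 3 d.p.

0.286

n = 4, Σx = 1.4, Σy = 1023.3, Σx² = 0.52, Σy² = 263309.87, Σxy = 360.09
nΣxy − ΣxΣy = 1440.36 − 1432.62 = 7.74
nΣx² − (Σx)² = 2.08 − 1.96 = 0.12; nΣy² − (Σy)² = 1053239.48 − 1047142.89 = 6096.59
r = 7.74 / √(0.12 × 6096.59) = 7.74 / 27.0479 ≈ 0.286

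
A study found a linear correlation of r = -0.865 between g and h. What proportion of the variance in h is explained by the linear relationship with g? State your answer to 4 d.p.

0.7482

r² = (-0.865)² = 0.7482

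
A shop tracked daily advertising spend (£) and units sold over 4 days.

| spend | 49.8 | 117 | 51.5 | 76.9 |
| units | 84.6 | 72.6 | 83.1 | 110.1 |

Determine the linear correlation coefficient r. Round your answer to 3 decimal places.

-0.271

n = 4, Σx = 295.2, Σy = 350.4, Σx² = 24734.9, Σy² = 31455.54, Σxy = 25453.62
nΣxy − ΣxΣy = 101814.48 − 103438.08 = -1623.6
nΣx² − (Σx)² = 98939.6 − 87143.04 = 11796.56; nΣy² − (Σy)² = 125822.16 − 122780.16 = 3042
r = -1623.6 / √(11796.56 × 3042) = -1623.6 / 5990.4203 ≈ -0.271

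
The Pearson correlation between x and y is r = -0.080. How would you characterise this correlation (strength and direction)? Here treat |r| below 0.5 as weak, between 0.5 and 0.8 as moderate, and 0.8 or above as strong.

r = -0.080 < 0 so the relationship is negative.
|r| = 0.080, which falls in the weak range.

weak negative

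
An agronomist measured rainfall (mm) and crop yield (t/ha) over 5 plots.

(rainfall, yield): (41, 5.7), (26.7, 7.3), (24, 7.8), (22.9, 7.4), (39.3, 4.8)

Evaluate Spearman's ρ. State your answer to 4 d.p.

Rank rainfall: 5, 3, 2, 1, 4
Rank yield: 2, 3, 5, 4, 1
d = rank(rainfall) − rank(yield): 3, 0, -3, -3, 3; Σd² = 36
ρ = 1 − 6Σd² / [n(n²−1)] = 1 − 6×36 / (5×24) = 1 − 216/120 ≈ -0.8000

-0.8000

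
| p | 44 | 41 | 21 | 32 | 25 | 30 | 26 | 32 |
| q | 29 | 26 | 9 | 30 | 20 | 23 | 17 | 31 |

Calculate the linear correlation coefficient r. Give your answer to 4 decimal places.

n = 8, Σp = 251, Σq = 185, Σp² = 8307, Σq² = 4677, Σpq = 6115
nΣpq − ΣpΣq = 48920 − 46435 = 2485
nΣp² − (Σp)² = 66456 − 63001 = 3455; nΣq² − (Σq)² = 37416 − 34225 = 3191
r = 2485 / √(3455 × 3191) = 2485 / 3320.3772 ≈ 0.7484

0.7484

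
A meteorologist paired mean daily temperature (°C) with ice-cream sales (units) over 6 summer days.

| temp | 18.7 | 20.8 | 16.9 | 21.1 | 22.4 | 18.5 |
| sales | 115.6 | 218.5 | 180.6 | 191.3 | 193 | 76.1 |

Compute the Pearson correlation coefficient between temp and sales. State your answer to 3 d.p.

n = 6, Σx = 118.4, Σy = 975.1, Σx² = 2357.16, Σy² = 173357.87, Σxy = 19526.14
nΣxy − ΣxΣy = 117156.84 − 115451.84 = 1705
nΣx² − (Σx)² = 14142.96 − 14018.56 = 124.4; nΣy² − (Σy)² = 1040147.22 − 950820.01 = 89327.21
r = 1705 / √(124.4 × 89327.21) = 1705 / 3333.5124 ≈ 0.511

0.511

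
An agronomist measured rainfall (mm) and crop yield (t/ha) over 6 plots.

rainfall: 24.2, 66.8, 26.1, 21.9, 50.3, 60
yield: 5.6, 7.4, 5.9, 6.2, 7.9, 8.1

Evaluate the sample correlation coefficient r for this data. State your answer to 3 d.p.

n = 6, Σx = 249.3, Σy = 41.1, Σx² = 12338.79, Σy² = 287.39, Σxy = 1802.98
nΣxy − ΣxΣy = 10817.88 − 10246.23 = 571.65
nΣx² − (Σx)² = 74032.74 − 62150.49 = 11882.25; nΣy² − (Σy)² = 1724.34 − 1689.21 = 35.13
r = 571.65 / √(11882.25 × 35.13) = 571.65 / 646.0832 ≈ 0.885

0.885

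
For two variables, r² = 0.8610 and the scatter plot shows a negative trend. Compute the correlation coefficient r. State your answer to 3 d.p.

|r| = √0.8610 = 0.928
The association is negative, so r = −0.928.

-0.928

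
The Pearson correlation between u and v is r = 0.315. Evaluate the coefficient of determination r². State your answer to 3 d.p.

0.099

r² = (0.315)² = 0.099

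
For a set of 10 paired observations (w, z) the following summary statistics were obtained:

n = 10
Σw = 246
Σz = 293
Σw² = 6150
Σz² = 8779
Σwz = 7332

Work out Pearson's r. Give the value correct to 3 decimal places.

0.899

r = (nΣwz − ΣwΣz) / √[(nΣw² − (Σw)²)(nΣz² − (Σz)²)]
Numerator: 10×7332 − 246×293 = 1242
Denominator: √[(61500 − 60516)(87790 − 85849)] = √[984 × 1941] = 1382.0072
r = 1242 / 1382.0072 ≈ 0.899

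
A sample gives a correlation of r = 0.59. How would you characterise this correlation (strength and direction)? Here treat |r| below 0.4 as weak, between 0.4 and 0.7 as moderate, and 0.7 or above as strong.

r = 0.59 > 0 so the relationship is positive.
|r| = 0.59, which falls in the moderate range.

moderate positive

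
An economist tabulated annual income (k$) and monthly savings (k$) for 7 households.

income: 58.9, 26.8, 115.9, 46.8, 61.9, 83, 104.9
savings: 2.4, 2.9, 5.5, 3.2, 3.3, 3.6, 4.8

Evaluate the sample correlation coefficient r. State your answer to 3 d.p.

0.879

n = 7, Σx = 498.2, Σy = 25.7, Σx² = 41535.12, Σy² = 101.55, Σxy = 2012.88
nΣxy − ΣxΣy = 14090.16 − 12803.74 = 1286.42
nΣx² − (Σx)² = 290745.84 − 248203.24 = 42542.6; nΣy² − (Σy)² = 710.85 − 660.49 = 50.36
r = 1286.42 / √(42542.6 × 50.36) = 1286.42 / 1463.7094 ≈ 0.879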